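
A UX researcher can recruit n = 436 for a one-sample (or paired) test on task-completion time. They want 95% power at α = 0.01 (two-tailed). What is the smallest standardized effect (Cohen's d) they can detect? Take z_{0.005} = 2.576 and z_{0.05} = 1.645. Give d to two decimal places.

d_min ≈ 0.20

For a single sample (or paired design) of n = 436: d_min = (z_{α/2} + z_β)/√n.
z-sum = 2.576 + 1.645 = 4.221.
d_min = 4.221 / √436 = 4.221 / 20.881 = 0.202.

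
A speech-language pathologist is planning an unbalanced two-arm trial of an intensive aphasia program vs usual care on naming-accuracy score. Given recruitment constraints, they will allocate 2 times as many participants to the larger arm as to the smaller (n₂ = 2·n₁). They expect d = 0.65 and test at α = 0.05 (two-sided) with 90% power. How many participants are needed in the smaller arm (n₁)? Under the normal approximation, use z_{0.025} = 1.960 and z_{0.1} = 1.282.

With allocation ratio k = n₂/n₁ = 2, Var(x̄₁−x̄₂) = σ²(1/n₁ + 1/(k·n₁)) = σ²·(k+1)/(k·n₁).
So n₁ = (1 + 1/k)·((z_{α/2} + z_β)/d)² = 1.500 × (3.242/0.65)².
n₁ = 1.500 × 24.88 = 37.3.
Round up: n₁ = 38, giving n₂ = 2 × 38 = 76.

n₁ = 38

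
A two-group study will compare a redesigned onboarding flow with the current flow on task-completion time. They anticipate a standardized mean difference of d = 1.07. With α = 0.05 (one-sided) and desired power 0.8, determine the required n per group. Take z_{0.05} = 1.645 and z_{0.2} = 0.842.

For two independent groups with equal n: n = 2·((z_{α} + z_β) / d)².
z_{α} + z_β = 1.645 + 0.842 = 2.487.
n = 2 × (2.487 / 1.07)² = 2 × 2.324² = 2 × 5.40 = 10.8.
Round up to the next whole participant.

n = 11 per group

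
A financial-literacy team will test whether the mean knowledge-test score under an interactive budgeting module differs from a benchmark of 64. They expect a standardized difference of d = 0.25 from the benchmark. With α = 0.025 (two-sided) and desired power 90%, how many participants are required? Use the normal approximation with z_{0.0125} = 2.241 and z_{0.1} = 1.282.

n = 199

For a one-sample test: n = ((z_{α/2} + z_β) / d)².
z_{α/2} + z_β = 2.241 + 1.282 = 3.523.
n = (3.523 / 0.25)² = 14.092² = 198.58.
Round up.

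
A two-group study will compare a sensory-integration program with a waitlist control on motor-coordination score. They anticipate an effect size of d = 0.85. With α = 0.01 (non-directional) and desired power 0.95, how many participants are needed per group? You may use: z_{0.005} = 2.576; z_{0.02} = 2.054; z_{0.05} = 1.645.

n = 50 per group

For two independent groups with equal n: n = 2·((z_{α/2} + z_β) / d)².
z_{α/2} + z_β = 2.576 + 1.645 = 4.221.
n = 2 × (4.221 / 0.85)² = 2 × 4.966² = 2 × 24.66 = 49.3.
Round up to the next whole participant.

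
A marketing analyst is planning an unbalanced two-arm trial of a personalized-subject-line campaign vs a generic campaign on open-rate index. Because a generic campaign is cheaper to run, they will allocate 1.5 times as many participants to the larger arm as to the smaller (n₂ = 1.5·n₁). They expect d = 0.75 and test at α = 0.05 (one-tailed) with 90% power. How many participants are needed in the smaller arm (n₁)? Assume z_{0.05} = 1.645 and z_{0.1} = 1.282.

With allocation ratio k = n₂/n₁ = 1.5, Var(x̄₁−x̄₂) = σ²(1/n₁ + 1/(k·n₁)) = σ²·(k+1)/(k·n₁).
So n₁ = (1 + 1/k)·((z_{α} + z_β)/d)² = 1.667 × (2.927/0.75)².
n₁ = 1.667 × 15.23 = 25.4.
Round up: n₁ = 26, giving n₂ = 1.5 × 26 = 39.

n₁ = 26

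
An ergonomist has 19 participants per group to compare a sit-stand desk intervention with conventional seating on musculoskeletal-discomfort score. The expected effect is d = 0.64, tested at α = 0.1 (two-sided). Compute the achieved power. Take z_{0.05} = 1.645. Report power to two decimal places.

power ≈ 0.63

For two equal groups, power = Φ(d·√(n/2) − z_{α/2}).
d·√(n/2) = 0.64 × √(19/2) = 0.64 × 3.082 = 1.973.
z_β = 1.973 − 1.645 = 0.328.
Power = Φ(0.328) = 0.628.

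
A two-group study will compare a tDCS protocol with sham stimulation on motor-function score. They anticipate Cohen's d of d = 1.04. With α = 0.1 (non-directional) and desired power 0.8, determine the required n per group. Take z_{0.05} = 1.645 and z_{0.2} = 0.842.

For two independent groups with equal n: n = 2·((z_{α/2} + z_β) / d)².
z_{α/2} + z_β = 1.645 + 0.842 = 2.487.
n = 2 × (2.487 / 1.04)² = 2 × 2.391² = 2 × 5.72 = 11.4.
Round up to the next whole participant.

n = 12 per group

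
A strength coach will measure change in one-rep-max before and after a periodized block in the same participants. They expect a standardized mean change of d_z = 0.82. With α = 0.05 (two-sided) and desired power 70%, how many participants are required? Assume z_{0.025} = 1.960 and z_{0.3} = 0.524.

For a paired (one-sample on differences) test: n = ((z_{α/2} + z_β) / d)².
z_{α/2} + z_β = 1.960 + 0.524 = 2.484.
n = (2.484 / 0.82)² = 3.029² = 9.18.
Round up.

n = 10 pairs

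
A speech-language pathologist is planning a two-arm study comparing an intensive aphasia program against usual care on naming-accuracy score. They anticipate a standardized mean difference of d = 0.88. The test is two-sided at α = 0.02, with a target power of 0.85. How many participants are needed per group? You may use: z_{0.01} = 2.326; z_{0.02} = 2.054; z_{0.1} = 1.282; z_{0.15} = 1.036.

n = 30 per group

For two independent groups with equal n: n = 2·((z_{α/2} + z_β) / d)².
z_{α/2} + z_β = 2.326 + 1.036 = 3.362.
n = 2 × (3.362 / 0.88)² = 2 × 3.820² = 2 × 14.60 = 29.2.
Round up to the next whole participant.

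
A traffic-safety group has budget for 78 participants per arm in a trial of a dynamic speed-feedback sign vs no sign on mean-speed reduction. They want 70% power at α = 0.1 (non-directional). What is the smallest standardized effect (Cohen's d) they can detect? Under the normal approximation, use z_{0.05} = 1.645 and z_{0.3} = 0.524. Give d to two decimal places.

For two independent groups of n = 78 each: d_min = (z_{α/2} + z_β)·√(2/n).
z-sum = 1.645 + 0.524 = 2.169.
d_min = 2.169 × √(2/78) = 2.169 × 0.1601 = 0.347.

d_min ≈ 0.35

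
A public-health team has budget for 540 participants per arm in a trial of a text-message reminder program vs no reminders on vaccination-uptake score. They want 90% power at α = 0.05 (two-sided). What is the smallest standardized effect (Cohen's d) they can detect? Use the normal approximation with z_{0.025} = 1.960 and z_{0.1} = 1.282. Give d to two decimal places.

For two independent groups of n = 540 each: d_min = (z_{α/2} + z_β)·√(2/n).
z-sum = 1.960 + 1.282 = 3.242.
d_min = 3.242 × √(2/540) = 3.242 × 0.0609 = 0.197.

d_min ≈ 0.20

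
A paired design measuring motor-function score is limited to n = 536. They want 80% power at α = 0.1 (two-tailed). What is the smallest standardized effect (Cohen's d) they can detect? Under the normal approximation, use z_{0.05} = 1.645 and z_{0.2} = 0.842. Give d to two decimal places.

d_min ≈ 0.11

For a single sample (or paired design) of n = 536: d_min = (z_{α/2} + z_β)/√n.
z-sum = 1.645 + 0.842 = 2.487.
d_min = 2.487 / √536 = 2.487 / 23.152 = 0.107.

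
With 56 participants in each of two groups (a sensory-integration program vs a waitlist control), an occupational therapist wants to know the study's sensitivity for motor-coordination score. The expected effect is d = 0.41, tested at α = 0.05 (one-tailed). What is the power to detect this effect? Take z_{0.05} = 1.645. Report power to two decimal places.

For two equal groups, power = Φ(d·√(n/2) − z_{α}).
d·√(n/2) = 0.41 × √(56/2) = 0.41 × 5.292 = 2.170.
z_β = 2.170 − 1.645 = 0.525.
Power = Φ(0.525) = 0.700.

power ≈ 0.70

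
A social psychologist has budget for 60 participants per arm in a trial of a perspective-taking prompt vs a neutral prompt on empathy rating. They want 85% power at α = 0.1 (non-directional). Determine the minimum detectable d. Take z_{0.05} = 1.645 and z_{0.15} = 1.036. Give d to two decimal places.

For two independent groups of n = 60 each: d_min = (z_{α/2} + z_β)·√(2/n).
z-sum = 1.645 + 1.036 = 2.681.
d_min = 2.681 × √(2/60) = 2.681 × 0.1826 = 0.489.

d_min ≈ 0.49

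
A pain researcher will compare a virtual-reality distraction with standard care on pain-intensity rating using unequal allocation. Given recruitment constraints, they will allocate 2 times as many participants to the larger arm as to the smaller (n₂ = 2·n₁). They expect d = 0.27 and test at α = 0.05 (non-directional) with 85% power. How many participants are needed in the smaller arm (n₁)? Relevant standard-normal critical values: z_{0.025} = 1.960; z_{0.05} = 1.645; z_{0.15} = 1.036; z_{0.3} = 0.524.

With allocation ratio k = n₂/n₁ = 2, Var(x̄₁−x̄₂) = σ²(1/n₁ + 1/(k·n₁)) = σ²·(k+1)/(k·n₁).
So n₁ = (1 + 1/k)·((z_{α/2} + z_β)/d)² = 1.500 × (2.996/0.27)².
n₁ = 1.500 × 123.13 = 184.7.
Round up: n₁ = 185, giving n₂ = 2 × 185 = 370.

n₁ = 185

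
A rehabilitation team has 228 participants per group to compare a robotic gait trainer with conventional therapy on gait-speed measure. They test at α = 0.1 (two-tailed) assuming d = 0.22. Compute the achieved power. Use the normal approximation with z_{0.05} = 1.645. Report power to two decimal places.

power ≈ 0.76

For two equal groups, power = Φ(d·√(n/2) − z_{α/2}).
d·√(n/2) = 0.22 × √(228/2) = 0.22 × 10.677 = 2.349.
z_β = 2.349 − 1.645 = 0.704.
Power = Φ(0.704) = 0.759.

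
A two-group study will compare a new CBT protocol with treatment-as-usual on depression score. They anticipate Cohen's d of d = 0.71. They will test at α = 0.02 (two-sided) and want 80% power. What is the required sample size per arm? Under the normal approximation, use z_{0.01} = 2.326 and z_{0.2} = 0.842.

n = 40 per group

For two independent groups with equal n: n = 2·((z_{α/2} + z_β) / d)².
z_{α/2} + z_β = 2.326 + 0.842 = 3.168.
n = 2 × (3.168 / 0.71)² = 2 × 4.462² = 2 × 19.91 = 39.8.
Round up to the next whole participant.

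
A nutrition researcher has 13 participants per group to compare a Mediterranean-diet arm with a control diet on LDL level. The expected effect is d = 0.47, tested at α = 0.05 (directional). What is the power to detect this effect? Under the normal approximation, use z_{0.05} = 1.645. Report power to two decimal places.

power ≈ 0.33

For two equal groups, power = Φ(d·√(n/2) − z_{α}).
d·√(n/2) = 0.47 × √(13/2) = 0.47 × 2.550 = 1.198.
z_β = 1.198 − 1.645 = -0.447.
Power = Φ(-0.447) = 0.328.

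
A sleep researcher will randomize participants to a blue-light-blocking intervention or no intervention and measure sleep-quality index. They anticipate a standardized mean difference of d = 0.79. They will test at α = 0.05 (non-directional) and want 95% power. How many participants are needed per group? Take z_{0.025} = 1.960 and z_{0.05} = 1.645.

n = 42 per group

For two independent groups with equal n: n = 2·((z_{α/2} + z_β) / d)².
z_{α/2} + z_β = 1.960 + 1.645 = 3.605.
n = 2 × (3.605 / 0.79)² = 2 × 4.563² = 2 × 20.82 = 41.6.
Round up to the next whole participant.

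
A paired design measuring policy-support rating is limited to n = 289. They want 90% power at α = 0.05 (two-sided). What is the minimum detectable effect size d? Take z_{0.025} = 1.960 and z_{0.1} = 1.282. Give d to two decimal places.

For a single sample (or paired design) of n = 289: d_min = (z_{α/2} + z_β)/√n.
z-sum = 1.960 + 1.282 = 3.242.
d_min = 3.242 / √289 = 3.242 / 17.000 = 0.191.

d_min ≈ 0.19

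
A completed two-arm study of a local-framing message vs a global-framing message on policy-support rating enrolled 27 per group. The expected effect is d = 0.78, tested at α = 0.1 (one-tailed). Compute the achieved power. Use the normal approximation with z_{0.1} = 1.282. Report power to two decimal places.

power ≈ 0.94

For two equal groups, power = Φ(d·√(n/2) − z_{α}).
d·√(n/2) = 0.78 × √(27/2) = 0.78 × 3.674 = 2.866.
z_β = 2.866 − 1.282 = 1.584.
Power = Φ(1.584) = 0.943.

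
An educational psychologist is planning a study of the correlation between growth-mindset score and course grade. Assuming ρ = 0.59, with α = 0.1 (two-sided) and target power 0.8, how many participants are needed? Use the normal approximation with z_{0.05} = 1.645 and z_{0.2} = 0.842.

Fisher's z: C = ½·ln((1+r)/(1−r)) = ½·ln(3.8780) = 0.6777.
n = ((z_{α/2} + z_β)/C)² + 3.
(1.645 + 0.842) / 0.6777 = 2.487 / 0.6777 = 3.670.
n = 3.670² + 3 = 13.47 + 3 = 16.5.
Round up.

n = 17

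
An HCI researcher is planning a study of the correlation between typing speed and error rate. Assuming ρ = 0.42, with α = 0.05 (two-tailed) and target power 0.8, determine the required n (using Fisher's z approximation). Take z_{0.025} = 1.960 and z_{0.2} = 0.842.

n = 43

Fisher's z: C = ½·ln((1+r)/(1−r)) = ½·ln(2.4483) = 0.4477.
n = ((z_{α/2} + z_β)/C)² + 3.
(1.960 + 0.842) / 0.4477 = 2.802 / 0.4477 = 6.259.
n = 6.259² + 3 = 39.17 + 3 = 42.2.
Round up.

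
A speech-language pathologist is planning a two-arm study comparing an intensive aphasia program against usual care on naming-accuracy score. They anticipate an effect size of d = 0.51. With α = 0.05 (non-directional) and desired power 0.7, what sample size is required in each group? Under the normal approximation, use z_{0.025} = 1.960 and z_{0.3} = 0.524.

For two independent groups with equal n: n = 2·((z_{α/2} + z_β) / d)².
z_{α/2} + z_β = 1.960 + 0.524 = 2.484.
n = 2 × (2.484 / 0.51)² = 2 × 4.871² = 2 × 23.72 = 47.4.
Round up to the next whole participant.

n = 48 per group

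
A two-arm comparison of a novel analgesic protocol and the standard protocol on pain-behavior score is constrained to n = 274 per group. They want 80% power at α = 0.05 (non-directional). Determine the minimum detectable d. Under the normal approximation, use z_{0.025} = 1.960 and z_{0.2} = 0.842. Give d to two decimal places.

d_min ≈ 0.24

For two independent groups of n = 274 each: d_min = (z_{α/2} + z_β)·√(2/n).
z-sum = 1.960 + 0.842 = 2.802.
d_min = 2.802 × √(2/274) = 2.802 × 0.0854 = 0.239.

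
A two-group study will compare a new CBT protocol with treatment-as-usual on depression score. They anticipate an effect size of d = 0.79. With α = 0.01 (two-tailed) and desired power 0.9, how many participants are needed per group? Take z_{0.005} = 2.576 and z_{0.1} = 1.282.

n = 48 per group

For two independent groups with equal n: n = 2·((z_{α/2} + z_β) / d)².
z_{α/2} + z_β = 2.576 + 1.282 = 3.858.
n = 2 × (3.858 / 0.79)² = 2 × 4.884² = 2 × 23.85 = 47.7.
Round up to the next whole participant.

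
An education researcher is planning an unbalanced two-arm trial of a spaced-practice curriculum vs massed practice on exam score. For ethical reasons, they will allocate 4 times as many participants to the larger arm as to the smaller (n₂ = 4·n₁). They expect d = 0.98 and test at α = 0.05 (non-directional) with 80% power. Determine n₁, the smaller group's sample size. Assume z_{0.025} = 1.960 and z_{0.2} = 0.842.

With allocation ratio k = n₂/n₁ = 4, Var(x̄₁−x̄₂) = σ²(1/n₁ + 1/(k·n₁)) = σ²·(k+1)/(k·n₁).
So n₁ = (1 + 1/k)·((z_{α/2} + z_β)/d)² = 1.250 × (2.802/0.98)².
n₁ = 1.250 × 8.17 = 10.2.
Round up: n₁ = 11, giving n₂ = 4 × 11 = 44.

n₁ = 11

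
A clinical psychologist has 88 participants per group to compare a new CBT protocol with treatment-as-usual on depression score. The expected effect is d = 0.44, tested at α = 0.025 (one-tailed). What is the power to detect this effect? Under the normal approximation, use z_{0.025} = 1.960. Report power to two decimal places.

power ≈ 0.83

For two equal groups, power = Φ(d·√(n/2) − z_{α}).
d·√(n/2) = 0.44 × √(88/2) = 0.44 × 6.633 = 2.919.
z_β = 2.919 − 1.960 = 0.959.
Power = Φ(0.959) = 0.831.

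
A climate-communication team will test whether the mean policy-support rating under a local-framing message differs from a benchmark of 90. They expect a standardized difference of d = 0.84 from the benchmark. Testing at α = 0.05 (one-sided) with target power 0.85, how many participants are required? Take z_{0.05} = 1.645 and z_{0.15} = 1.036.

n = 11

For a one-sample test: n = ((z_{α} + z_β) / d)².
z_{α} + z_β = 1.645 + 1.036 = 2.681.
n = (2.681 / 0.84)² = 3.192² = 10.19.
Round up.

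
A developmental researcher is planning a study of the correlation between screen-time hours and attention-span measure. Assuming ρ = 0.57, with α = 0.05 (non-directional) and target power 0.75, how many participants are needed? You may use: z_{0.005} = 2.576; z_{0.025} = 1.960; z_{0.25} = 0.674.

n = 20

Fisher's z: C = ½·ln((1+r)/(1−r)) = ½·ln(3.6512) = 0.6475.
n = ((z_{α/2} + z_β)/C)² + 3.
(1.960 + 0.674) / 0.6475 = 2.634 / 0.6475 = 4.068.
n = 4.068² + 3 = 16.55 + 3 = 19.5.
Round up.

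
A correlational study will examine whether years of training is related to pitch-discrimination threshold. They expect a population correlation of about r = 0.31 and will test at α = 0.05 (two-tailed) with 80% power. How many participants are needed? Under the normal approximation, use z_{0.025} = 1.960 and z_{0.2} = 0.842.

Fisher's z: C = ½·ln((1+r)/(1−r)) = ½·ln(1.8986) = 0.3205.
n = ((z_{α/2} + z_β)/C)² + 3.
(1.960 + 0.842) / 0.3205 = 2.802 / 0.3205 = 8.743.
n = 8.743² + 3 = 76.43 + 3 = 79.4.
Round up.

n = 80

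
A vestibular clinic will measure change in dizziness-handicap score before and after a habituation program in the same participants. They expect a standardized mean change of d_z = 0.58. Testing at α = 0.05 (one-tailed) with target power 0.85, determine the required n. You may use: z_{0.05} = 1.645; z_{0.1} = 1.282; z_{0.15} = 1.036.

n = 22 pairs

For a paired (one-sample on differences) test: n = ((z_{α} + z_β) / d)².
z_{α} + z_β = 1.645 + 1.036 = 2.681.
n = (2.681 / 0.58)² = 4.622² = 21.37.
Round up.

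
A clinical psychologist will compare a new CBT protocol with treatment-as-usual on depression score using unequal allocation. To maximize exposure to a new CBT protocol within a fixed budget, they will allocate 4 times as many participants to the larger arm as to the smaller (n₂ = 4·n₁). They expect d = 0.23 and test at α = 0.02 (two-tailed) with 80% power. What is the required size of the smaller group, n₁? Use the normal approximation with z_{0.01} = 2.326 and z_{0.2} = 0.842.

With allocation ratio k = n₂/n₁ = 4, Var(x̄₁−x̄₂) = σ²(1/n₁ + 1/(k·n₁)) = σ²·(k+1)/(k·n₁).
So n₁ = (1 + 1/k)·((z_{α/2} + z_β)/d)² = 1.250 × (3.168/0.23)².
n₁ = 1.250 × 189.72 = 237.2.
Round up: n₁ = 238, giving n₂ = 4 × 238 = 952.

n₁ = 238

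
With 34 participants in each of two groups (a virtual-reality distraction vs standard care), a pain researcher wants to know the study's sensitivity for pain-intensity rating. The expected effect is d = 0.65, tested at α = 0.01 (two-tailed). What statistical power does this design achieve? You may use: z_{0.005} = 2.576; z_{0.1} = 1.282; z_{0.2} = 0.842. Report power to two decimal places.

power ≈ 0.54

For two equal groups, power = Φ(d·√(n/2) − z_{α/2}).
d·√(n/2) = 0.65 × √(34/2) = 0.65 × 4.123 = 2.680.
z_β = 2.680 − 2.576 = 0.104.
Power = Φ(0.104) = 0.541.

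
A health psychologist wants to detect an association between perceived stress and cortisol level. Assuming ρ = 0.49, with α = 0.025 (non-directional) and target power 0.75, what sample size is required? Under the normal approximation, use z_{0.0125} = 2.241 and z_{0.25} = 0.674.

n = 33

Fisher's z: C = ½·ln((1+r)/(1−r)) = ½·ln(2.9216) = 0.5361.
n = ((z_{α/2} + z_β)/C)² + 3.
(2.241 + 0.674) / 0.5361 = 2.915 / 0.5361 = 5.437.
n = 5.437² + 3 = 29.57 + 3 = 32.6.
Round up.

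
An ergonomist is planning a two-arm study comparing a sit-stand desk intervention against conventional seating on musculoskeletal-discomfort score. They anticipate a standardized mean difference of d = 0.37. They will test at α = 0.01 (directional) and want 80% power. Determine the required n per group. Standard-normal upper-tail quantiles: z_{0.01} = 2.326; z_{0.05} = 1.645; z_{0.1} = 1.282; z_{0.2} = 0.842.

For two independent groups with equal n: n = 2·((z_{α} + z_β) / d)².
z_{α} + z_β = 2.326 + 0.842 = 3.168.
n = 2 × (3.168 / 0.37)² = 2 × 8.562² = 2 × 73.31 = 146.6.
Round up to the next whole participant.

n = 147 per group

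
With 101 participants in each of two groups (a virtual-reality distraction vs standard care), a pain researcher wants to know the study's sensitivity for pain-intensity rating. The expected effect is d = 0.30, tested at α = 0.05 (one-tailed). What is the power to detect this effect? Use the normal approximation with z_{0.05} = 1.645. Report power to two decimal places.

power ≈ 0.69

For two equal groups, power = Φ(d·√(n/2) − z_{α}).
d·√(n/2) = 0.30 × √(101/2) = 0.30 × 7.106 = 2.132.
z_β = 2.132 − 1.645 = 0.487.
Power = Φ(0.487) = 0.687.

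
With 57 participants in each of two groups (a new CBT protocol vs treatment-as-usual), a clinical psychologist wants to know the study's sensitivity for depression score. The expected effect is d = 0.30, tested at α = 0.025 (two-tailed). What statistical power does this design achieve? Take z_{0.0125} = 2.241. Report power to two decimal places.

For two equal groups, power = Φ(d·√(n/2) − z_{α/2}).
d·√(n/2) = 0.30 × √(57/2) = 0.30 × 5.339 = 1.602.
z_β = 1.602 − 2.241 = -0.639.
Power = Φ(-0.639) = 0.261.

power ≈ 0.26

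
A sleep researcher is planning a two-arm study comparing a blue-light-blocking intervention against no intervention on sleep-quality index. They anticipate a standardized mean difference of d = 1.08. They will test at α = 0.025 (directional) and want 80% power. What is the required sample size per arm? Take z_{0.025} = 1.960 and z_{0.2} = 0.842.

For two independent groups with equal n: n = 2·((z_{α} + z_β) / d)².
z_{α} + z_β = 1.960 + 0.842 = 2.802.
n = 2 × (2.802 / 1.08)² = 2 × 2.594² = 2 × 6.73 = 13.5.
Round up to the next whole participant.

n = 14 per group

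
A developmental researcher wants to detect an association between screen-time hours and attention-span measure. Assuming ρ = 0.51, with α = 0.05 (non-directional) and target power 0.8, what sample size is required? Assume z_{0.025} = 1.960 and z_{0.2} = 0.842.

Fisher's z: C = ½·ln((1+r)/(1−r)) = ½·ln(3.0816) = 0.5627.
n = ((z_{α/2} + z_β)/C)² + 3.
(1.960 + 0.842) / 0.5627 = 2.802 / 0.5627 = 4.980.
n = 4.980² + 3 = 24.80 + 3 = 27.8.
Round up.

n = 28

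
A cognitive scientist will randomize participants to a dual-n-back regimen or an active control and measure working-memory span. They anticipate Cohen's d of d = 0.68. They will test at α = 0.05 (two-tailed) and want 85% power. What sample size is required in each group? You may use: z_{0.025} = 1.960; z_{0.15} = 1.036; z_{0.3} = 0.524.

For two independent groups with equal n: n = 2·((z_{α/2} + z_β) / d)².
z_{α/2} + z_β = 1.960 + 1.036 = 2.996.
n = 2 × (2.996 / 0.68)² = 2 × 4.406² = 2 × 19.41 = 38.8.
Round up to the next whole participant.

n = 39 per group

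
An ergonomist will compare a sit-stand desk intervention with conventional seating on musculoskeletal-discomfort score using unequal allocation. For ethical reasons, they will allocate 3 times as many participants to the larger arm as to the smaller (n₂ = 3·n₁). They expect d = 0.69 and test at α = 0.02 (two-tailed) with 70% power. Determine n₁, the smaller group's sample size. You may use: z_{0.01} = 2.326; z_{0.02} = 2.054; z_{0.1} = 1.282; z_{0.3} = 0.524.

n₁ = 23

With allocation ratio k = n₂/n₁ = 3, Var(x̄₁−x̄₂) = σ²(1/n₁ + 1/(k·n₁)) = σ²·(k+1)/(k·n₁).
So n₁ = (1 + 1/k)·((z_{α/2} + z_β)/d)² = 1.333 × (2.850/0.69)².
n₁ = 1.333 × 17.06 = 22.7.
Round up: n₁ = 23, giving n₂ = 3 × 23 = 69.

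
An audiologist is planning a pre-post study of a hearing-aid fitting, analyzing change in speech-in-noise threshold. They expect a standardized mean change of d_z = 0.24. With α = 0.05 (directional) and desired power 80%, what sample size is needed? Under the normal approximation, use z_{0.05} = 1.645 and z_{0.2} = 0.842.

n = 108 pairs

For a paired (one-sample on differences) test: n = ((z_{α} + z_β) / d)².
z_{α} + z_β = 1.645 + 0.842 = 2.487.
n = (2.487 / 0.24)² = 10.363² = 107.38.
Round up.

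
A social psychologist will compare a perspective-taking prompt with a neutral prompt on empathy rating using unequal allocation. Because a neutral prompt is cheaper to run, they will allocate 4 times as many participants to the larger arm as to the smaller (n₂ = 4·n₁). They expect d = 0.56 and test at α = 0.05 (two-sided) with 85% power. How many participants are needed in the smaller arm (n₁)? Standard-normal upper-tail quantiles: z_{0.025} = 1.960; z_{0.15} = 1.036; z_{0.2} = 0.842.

With allocation ratio k = n₂/n₁ = 4, Var(x̄₁−x̄₂) = σ²(1/n₁ + 1/(k·n₁)) = σ²·(k+1)/(k·n₁).
So n₁ = (1 + 1/k)·((z_{α/2} + z_β)/d)² = 1.250 × (2.996/0.56)².
n₁ = 1.250 × 28.62 = 35.8.
Round up: n₁ = 36, giving n₂ = 4 × 36 = 144.

n₁ = 36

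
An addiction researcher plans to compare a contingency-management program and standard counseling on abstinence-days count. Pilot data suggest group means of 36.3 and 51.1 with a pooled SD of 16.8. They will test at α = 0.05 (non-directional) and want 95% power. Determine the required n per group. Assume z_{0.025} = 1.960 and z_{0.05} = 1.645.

n = 34 per group

Cohen's d = |M₁ − M₂| / SD_pooled = |36.3 − 51.1| / 16.8 = 14.8 / 16.8 = 0.881.
For two independent groups with equal n: n = 2·((z_{α/2} + z_β) / d)².
z_{α/2} + z_β = 1.960 + 1.645 = 3.605.
n = 2 × (3.605 / 0.881)² = 2 × 4.092² = 2 × 16.74 = 33.5.
Round up to the next whole participant.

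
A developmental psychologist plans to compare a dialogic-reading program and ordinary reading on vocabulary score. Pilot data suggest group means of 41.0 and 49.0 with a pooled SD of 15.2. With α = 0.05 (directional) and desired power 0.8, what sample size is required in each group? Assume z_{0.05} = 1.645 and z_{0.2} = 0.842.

n = 45 per group

Cohen's d = |M₁ − M₂| / SD_pooled = |41.0 − 49.0| / 15.2 = 8.0 / 15.2 = 0.526.
For two independent groups with equal n: n = 2·((z_{α} + z_β) / d)².
z_{α} + z_β = 1.645 + 0.842 = 2.487.
n = 2 × (2.487 / 0.526)² = 2 × 4.728² = 2 × 22.36 = 44.7.
Round up to the next whole participant.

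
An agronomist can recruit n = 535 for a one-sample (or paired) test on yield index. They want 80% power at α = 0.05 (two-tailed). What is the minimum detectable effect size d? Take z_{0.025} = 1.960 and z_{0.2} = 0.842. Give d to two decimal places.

For a single sample (or paired design) of n = 535: d_min = (z_{α/2} + z_β)/√n.
z-sum = 1.960 + 0.842 = 2.802.
d_min = 2.802 / √535 = 2.802 / 23.130 = 0.121.

d_min ≈ 0.12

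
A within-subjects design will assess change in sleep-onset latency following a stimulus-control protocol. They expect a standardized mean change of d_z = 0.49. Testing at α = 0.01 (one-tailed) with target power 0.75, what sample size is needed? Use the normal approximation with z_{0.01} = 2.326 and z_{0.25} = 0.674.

For a paired (one-sample on differences) test: n = ((z_{α} + z_β) / d)².
z_{α} + z_β = 2.326 + 0.674 = 3.000.
n = (3.000 / 0.49)² = 6.122² = 37.48.
Round up.

n = 38 pairs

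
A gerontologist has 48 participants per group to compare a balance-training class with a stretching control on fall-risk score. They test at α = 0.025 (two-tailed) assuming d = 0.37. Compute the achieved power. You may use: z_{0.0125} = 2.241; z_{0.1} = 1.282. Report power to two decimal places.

For two equal groups, power = Φ(d·√(n/2) − z_{α/2}).
d·√(n/2) = 0.37 × √(48/2) = 0.37 × 4.899 = 1.813.
z_β = 1.813 − 2.241 = -0.428.
Power = Φ(-0.428) = 0.334.

power ≈ 0.33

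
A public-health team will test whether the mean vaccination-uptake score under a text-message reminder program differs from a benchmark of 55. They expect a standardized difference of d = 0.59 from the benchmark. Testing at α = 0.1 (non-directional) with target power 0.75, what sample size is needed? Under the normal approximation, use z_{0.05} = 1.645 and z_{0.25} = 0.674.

For a one-sample test: n = ((z_{α/2} + z_β) / d)².
z_{α/2} + z_β = 1.645 + 0.674 = 2.319.
n = (2.319 / 0.59)² = 3.931² = 15.45.
Round up.

n = 16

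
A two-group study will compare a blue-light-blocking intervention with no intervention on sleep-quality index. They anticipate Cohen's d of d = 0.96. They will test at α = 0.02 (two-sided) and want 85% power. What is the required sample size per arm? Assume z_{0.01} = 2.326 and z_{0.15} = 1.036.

n = 25 per group

For two independent groups with equal n: n = 2·((z_{α/2} + z_β) / d)².
z_{α/2} + z_β = 2.326 + 1.036 = 3.362.
n = 2 × (3.362 / 0.96)² = 2 × 3.502² = 2 × 12.26 = 24.5.
Round up to the next whole participant.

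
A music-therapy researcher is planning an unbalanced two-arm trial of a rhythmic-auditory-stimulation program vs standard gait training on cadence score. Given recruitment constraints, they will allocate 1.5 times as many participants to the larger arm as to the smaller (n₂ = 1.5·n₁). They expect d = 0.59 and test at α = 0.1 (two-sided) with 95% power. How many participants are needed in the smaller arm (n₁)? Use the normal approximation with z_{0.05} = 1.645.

n₁ = 52

With allocation ratio k = n₂/n₁ = 1.5, Var(x̄₁−x̄₂) = σ²(1/n₁ + 1/(k·n₁)) = σ²·(k+1)/(k·n₁).
So n₁ = (1 + 1/k)·((z_{α/2} + z_β)/d)² = 1.667 × (3.290/0.59)².
n₁ = 1.667 × 31.09 = 51.8.
Round up: n₁ = 52, giving n₂ = 1.5 × 52 = 78.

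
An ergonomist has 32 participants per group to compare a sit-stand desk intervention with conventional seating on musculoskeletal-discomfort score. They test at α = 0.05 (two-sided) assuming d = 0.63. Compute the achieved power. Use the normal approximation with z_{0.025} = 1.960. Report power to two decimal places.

power ≈ 0.71

For two equal groups, power = Φ(d·√(n/2) − z_{α/2}).
d·√(n/2) = 0.63 × √(32/2) = 0.63 × 4.000 = 2.520.
z_β = 2.520 − 1.960 = 0.560.
Power = Φ(0.560) = 0.712.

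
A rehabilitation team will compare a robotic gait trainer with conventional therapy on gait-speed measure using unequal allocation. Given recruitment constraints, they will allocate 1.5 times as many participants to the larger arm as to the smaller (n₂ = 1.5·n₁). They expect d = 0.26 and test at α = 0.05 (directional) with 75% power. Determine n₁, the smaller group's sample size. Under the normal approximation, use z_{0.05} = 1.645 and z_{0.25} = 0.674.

With allocation ratio k = n₂/n₁ = 1.5, Var(x̄₁−x̄₂) = σ²(1/n₁ + 1/(k·n₁)) = σ²·(k+1)/(k·n₁).
So n₁ = (1 + 1/k)·((z_{α} + z_β)/d)² = 1.667 × (2.319/0.26)².
n₁ = 1.667 × 79.55 = 132.6.
Round up: n₁ = 133, giving n₂ = ⌈1.5 × 133⌉ = ⌈199.5⌉ = 200.

n₁ = 133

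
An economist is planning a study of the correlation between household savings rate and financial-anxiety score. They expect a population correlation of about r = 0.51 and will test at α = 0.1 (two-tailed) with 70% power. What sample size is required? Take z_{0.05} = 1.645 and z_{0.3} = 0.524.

n = 18

Fisher's z: C = ½·ln((1+r)/(1−r)) = ½·ln(3.0816) = 0.5627.
n = ((z_{α/2} + z_β)/C)² + 3.
(1.645 + 0.524) / 0.5627 = 2.169 / 0.5627 = 3.855.
n = 3.855² + 3 = 14.86 + 3 = 17.9.
Round up.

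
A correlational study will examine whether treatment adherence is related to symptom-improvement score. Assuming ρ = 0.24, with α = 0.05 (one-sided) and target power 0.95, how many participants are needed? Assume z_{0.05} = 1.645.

Fisher's z: C = ½·ln((1+r)/(1−r)) = ½·ln(1.6316) = 0.2448.
n = ((z_{α} + z_β)/C)² + 3.
(1.645 + 1.645) / 0.2448 = 3.290 / 0.2448 = 13.440.
n = 13.440² + 3 = 180.62 + 3 = 183.6.
Round up.

n = 184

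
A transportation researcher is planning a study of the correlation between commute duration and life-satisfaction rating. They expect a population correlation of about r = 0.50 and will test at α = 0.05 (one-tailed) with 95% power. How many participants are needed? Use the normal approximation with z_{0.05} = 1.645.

Fisher's z: C = ½·ln((1+r)/(1−r)) = ½·ln(3.0000) = 0.5493.
n = ((z_{α} + z_β)/C)² + 3.
(1.645 + 1.645) / 0.5493 = 3.290 / 0.5493 = 5.989.
n = 5.989² + 3 = 35.87 + 3 = 38.9.
Round up.

n = 39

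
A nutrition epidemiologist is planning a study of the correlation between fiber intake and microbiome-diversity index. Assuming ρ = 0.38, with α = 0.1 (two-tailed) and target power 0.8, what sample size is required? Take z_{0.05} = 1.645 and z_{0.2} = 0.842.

Fisher's z: C = ½·ln((1+r)/(1−r)) = ½·ln(2.2258) = 0.4001.
n = ((z_{α/2} + z_β)/C)² + 3.
(1.645 + 0.842) / 0.4001 = 2.487 / 0.4001 = 6.216.
n = 6.216² + 3 = 38.64 + 3 = 41.6.
Round up.

n = 42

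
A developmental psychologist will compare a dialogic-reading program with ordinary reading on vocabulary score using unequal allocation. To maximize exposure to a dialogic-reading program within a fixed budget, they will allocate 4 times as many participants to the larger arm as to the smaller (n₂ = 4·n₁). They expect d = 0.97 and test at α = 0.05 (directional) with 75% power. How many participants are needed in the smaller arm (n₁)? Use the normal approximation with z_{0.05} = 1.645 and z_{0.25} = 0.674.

n₁ = 8

With allocation ratio k = n₂/n₁ = 4, Var(x̄₁−x̄₂) = σ²(1/n₁ + 1/(k·n₁)) = σ²·(k+1)/(k·n₁).
So n₁ = (1 + 1/k)·((z_{α} + z_β)/d)² = 1.250 × (2.319/0.97)².
n₁ = 1.250 × 5.72 = 7.1.
Round up: n₁ = 8, giving n₂ = 4 × 8 = 32.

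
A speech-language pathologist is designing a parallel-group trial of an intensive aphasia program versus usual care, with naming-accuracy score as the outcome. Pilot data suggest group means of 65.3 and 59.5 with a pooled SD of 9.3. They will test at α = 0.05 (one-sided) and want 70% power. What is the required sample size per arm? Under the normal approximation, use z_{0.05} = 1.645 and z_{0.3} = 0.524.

n = 25 per group

Cohen's d = |M₁ − M₂| / SD_pooled = |65.3 − 59.5| / 9.3 = 5.8 / 9.3 = 0.624.
For two independent groups with equal n: n = 2·((z_{α} + z_β) / d)².
z_{α} + z_β = 1.645 + 0.524 = 2.169.
n = 2 × (2.169 / 0.624)² = 2 × 3.476² = 2 × 12.08 = 24.2.
Round up to the next whole participant.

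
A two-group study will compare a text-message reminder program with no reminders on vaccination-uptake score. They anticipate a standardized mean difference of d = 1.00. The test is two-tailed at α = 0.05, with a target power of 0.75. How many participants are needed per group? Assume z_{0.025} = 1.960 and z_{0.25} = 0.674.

n = 14 per group

For two independent groups with equal n: n = 2·((z_{α/2} + z_β) / d)².
z_{α/2} + z_β = 1.960 + 0.674 = 2.634.
n = 2 × (2.634 / 1.00)² = 2 × 2.634² = 2 × 6.94 = 13.9.
Round up to the next whole participant.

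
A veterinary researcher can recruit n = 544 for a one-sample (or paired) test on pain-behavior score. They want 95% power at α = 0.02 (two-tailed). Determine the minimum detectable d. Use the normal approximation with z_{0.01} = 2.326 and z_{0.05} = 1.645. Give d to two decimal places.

d_min ≈ 0.17

For a single sample (or paired design) of n = 544: d_min = (z_{α/2} + z_β)/√n.
z-sum = 2.326 + 1.645 = 3.971.
d_min = 3.971 / √544 = 3.971 / 23.324 = 0.170.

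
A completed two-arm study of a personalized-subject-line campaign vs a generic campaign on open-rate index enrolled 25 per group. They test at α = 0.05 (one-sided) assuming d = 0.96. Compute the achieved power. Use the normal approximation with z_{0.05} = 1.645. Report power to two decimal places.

power ≈ 0.96

For two equal groups, power = Φ(d·√(n/2) − z_{α}).
d·√(n/2) = 0.96 × √(25/2) = 0.96 × 3.536 = 3.394.
z_β = 3.394 − 1.645 = 1.749.
Power = Φ(1.749) = 0.960.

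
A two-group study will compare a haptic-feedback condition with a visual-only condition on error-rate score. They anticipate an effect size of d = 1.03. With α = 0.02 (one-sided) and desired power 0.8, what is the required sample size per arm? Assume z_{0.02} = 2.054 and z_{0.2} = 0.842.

For two independent groups with equal n: n = 2·((z_{α} + z_β) / d)².
z_{α} + z_β = 2.054 + 0.842 = 2.896.
n = 2 × (2.896 / 1.03)² = 2 × 2.812² = 2 × 7.91 = 15.8.
Round up to the next whole participant.

n = 16 per group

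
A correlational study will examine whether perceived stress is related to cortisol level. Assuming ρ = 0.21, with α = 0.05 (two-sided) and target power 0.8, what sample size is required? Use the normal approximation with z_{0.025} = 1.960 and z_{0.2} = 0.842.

n = 176

Fisher's z: C = ½·ln((1+r)/(1−r)) = ½·ln(1.5316) = 0.2132.
n = ((z_{α/2} + z_β)/C)² + 3.
(1.960 + 0.842) / 0.2132 = 2.802 / 0.2132 = 13.143.
n = 13.143² + 3 = 172.73 + 3 = 175.7.
Round up.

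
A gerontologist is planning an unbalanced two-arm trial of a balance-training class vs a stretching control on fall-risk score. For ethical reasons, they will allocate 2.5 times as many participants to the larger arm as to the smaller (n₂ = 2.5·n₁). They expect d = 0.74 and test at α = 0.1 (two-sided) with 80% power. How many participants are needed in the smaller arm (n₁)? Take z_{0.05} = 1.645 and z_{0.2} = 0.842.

With allocation ratio k = n₂/n₁ = 2.5, Var(x̄₁−x̄₂) = σ²(1/n₁ + 1/(k·n₁)) = σ²·(k+1)/(k·n₁).
So n₁ = (1 + 1/k)·((z_{α/2} + z_β)/d)² = 1.400 × (2.487/0.74)².
n₁ = 1.400 × 11.30 = 15.8.
Round up: n₁ = 16, giving n₂ = 2.5 × 16 = 40.

n₁ = 16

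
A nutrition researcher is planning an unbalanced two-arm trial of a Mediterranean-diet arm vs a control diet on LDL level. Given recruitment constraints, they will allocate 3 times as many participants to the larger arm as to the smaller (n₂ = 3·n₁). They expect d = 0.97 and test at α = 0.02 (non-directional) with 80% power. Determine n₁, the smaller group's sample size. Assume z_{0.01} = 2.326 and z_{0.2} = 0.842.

n₁ = 15

With allocation ratio k = n₂/n₁ = 3, Var(x̄₁−x̄₂) = σ²(1/n₁ + 1/(k·n₁)) = σ²·(k+1)/(k·n₁).
So n₁ = (1 + 1/k)·((z_{α/2} + z_β)/d)² = 1.333 × (3.168/0.97)².
n₁ = 1.333 × 10.67 = 14.2.
Round up: n₁ = 15, giving n₂ = 3 × 15 = 45.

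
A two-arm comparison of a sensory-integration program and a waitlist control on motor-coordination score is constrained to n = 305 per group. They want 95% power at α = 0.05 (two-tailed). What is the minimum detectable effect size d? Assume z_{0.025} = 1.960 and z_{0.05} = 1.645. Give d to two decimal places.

d_min ≈ 0.29

For two independent groups of n = 305 each: d_min = (z_{α/2} + z_β)·√(2/n).
z-sum = 1.960 + 1.645 = 3.605.
d_min = 3.605 × √(2/305) = 3.605 × 0.0810 = 0.292.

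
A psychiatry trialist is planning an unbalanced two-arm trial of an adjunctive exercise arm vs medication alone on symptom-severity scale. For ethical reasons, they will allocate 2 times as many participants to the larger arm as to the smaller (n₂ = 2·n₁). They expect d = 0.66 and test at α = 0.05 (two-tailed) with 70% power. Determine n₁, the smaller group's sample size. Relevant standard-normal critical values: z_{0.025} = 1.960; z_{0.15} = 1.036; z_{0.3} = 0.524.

n₁ = 22

With allocation ratio k = n₂/n₁ = 2, Var(x̄₁−x̄₂) = σ²(1/n₁ + 1/(k·n₁)) = σ²·(k+1)/(k·n₁).
So n₁ = (1 + 1/k)·((z_{α/2} + z_β)/d)² = 1.500 × (2.484/0.66)².
n₁ = 1.500 × 14.16 = 21.2.
Round up: n₁ = 22, giving n₂ = 2 × 22 = 44.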